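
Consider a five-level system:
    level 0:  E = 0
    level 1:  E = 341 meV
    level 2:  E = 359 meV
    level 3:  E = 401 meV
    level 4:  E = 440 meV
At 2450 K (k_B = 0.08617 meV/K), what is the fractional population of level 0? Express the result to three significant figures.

0.604

k_BT = 0.08617 × 2450 K = 211.12 meV.
Eᵢ/kT = 0, 1.6152, 1.7005, 1.8994, 2.0841.
Z = Σ e^(−Eᵢ/kT) = e^(−0) + e^(−1.6152) + e^(−1.7005) + e^(−1.8994) + e^(−2.0841) = 1.0000 + 0.19885 + 0.18259 + 0.14966 + 0.12442 = 1.6555.
P₀ = e^(−E₀/kT) / Z = 1.0000/1.6555 = 0.604.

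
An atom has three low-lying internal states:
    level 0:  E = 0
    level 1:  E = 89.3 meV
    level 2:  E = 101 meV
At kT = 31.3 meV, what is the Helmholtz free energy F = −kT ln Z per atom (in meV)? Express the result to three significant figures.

-2.91 meV

Eᵢ/kT = 0, 2.8530, 3.2268.
Z = Σ e^(−Eᵢ/kT) = e^(−0) + e^(−2.8530) + e^(−3.2268) = 1.0000 + 0.057671 + 0.039684 = 1.0974.
F = −kT ln Z = −31.3 × ln(1.0974) = −31.3 × 0.092944 = -2.91 meV.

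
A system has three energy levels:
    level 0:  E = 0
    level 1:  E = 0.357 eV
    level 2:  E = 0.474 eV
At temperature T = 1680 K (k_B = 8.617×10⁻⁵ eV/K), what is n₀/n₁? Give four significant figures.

k_BT = 8.617×10⁻⁵ × 1680 K = 0.144766 eV.
n₀/n₁ = exp[−(E₀−E₁)/kT] = exp(−(-0.357 eV)/(0.144766 eV)) = exp(2.46605) = 11.78.

11.78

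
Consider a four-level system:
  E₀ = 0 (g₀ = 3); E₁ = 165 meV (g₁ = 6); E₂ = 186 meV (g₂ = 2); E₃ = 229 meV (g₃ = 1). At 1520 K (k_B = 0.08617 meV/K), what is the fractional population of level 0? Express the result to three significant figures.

0.560

k_BT = 0.08617 × 1520 K = 130.98 meV.
Eᵢ/kT = 0, 1.2597, 1.4201, 1.7484.
Z = Σ gᵢe^(−Eᵢ/kT) = 3·e^(−0) + 6·e^(−1.2597) + 2·e^(−1.4201) + 1·e^(−1.7484) = 3.0000 + 1.7024 + 0.48338 + 0.17405 = 5.3598.
P₀ = g₀ e^(−E₀/kT) / Z = 3.0000/5.3598 = 0.560.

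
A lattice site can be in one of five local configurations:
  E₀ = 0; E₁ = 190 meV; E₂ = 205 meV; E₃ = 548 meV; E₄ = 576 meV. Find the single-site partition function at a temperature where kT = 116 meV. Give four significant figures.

Z = 1.381

Eᵢ/kT = 0, 1.63793, 1.76724, 4.72414, 4.96552.
Z = Σ e^(−Eᵢ/kT) = e^(−0) + e^(−1.63793) + e^(−1.76724) + e^(−4.72414) + e^(−4.96552) = 1.00000 + 0.194382 + 0.170804 + 0.00887835 + 0.00697432 = 1.38104.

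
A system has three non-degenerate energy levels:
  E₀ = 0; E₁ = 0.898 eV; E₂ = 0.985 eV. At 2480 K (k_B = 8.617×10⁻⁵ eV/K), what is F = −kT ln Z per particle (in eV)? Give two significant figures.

k_BT = 8.617×10⁻⁵ × 2480 K = 0.2137 eV.
Eᵢ/kT = 0, 4.202, 4.609.
Z = Σ e^(−Eᵢ/kT) = e^(−0) + e^(−4.202) + e^(−4.609) = 1.000 + 0.01497 + 0.009962 = 1.025.
F = −kT ln Z = −0.2137 × ln(1.025) = −0.2137 × 0.02469 = -0.0053 eV.

-0.0053 eV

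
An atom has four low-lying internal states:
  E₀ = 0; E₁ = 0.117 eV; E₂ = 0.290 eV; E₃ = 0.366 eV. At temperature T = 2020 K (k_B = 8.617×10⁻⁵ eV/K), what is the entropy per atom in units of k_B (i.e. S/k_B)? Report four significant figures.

1.102

k_BT = 8.617×10⁻⁵ × 2020 K = 0.174063 eV.
Eᵢ/kT = 0, 0.672170, 1.66606, 2.10269.
Z = Σ e^(−Eᵢ/kT) = e^(−0) + e^(−0.672170) + e^(−1.66606) + e^(−2.10269) = 1.00000 + 0.510599 + 0.188990 + 0.122127 = 1.82172.
⟨E⟩ = Σ EᵢPᵢ = 0.0874150 eV.
S/k_B = ln Z + ⟨E⟩/kT = ln(1.82172) + 0.0874150/0.174063 = 0.599781 + 0.502203 = 1.102.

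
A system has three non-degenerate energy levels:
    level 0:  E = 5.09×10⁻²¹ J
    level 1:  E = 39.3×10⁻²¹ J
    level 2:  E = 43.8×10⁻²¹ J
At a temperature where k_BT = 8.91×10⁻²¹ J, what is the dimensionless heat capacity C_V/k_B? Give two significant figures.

Eᵢ/kT = 0.5713, 4.411, 4.916.
Z = Σ e^(−Eᵢ/kT) = e^(−0.5713) + e^(−4.411) + e^(−4.916) = 0.5648 + 0.01214 + 0.007328 = 0.5843.
⟨E⟩ = 6.286, ⟨E²⟩ = 81.19.
C_V/k_B = (⟨E²⟩ − ⟨E⟩²)/(kT)² = (81.19 − 39.51)/79.39 = 0.53.

0.53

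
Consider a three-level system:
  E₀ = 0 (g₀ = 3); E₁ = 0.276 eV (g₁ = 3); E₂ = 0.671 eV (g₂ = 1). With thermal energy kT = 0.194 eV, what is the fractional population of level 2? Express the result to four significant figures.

0.008381

Eᵢ/kT = 0, 1.42268, 3.45876.
Z = Σ gᵢe^(−Eᵢ/kT) = 3·e^(−0) + 3·e^(−1.42268) + 1·e^(−3.45876) = 3.00000 + 0.723201 + 0.0314688 = 3.75467.
P₂ = g₂ e^(−E₂/kT) / Z = 0.0314688/3.75467 = 0.008381.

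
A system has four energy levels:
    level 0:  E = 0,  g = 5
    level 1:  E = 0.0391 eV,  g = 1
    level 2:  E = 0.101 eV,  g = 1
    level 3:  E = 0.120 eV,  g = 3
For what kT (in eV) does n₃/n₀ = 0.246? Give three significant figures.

n₃/n₀ = (g₃/g₀) exp[−(E₃−E₀)/kT] = 0.246.
⇒ (E₃−E₀)/kT = ln((3/5)/0.246) = ln(2.4390) = 0.89159.
kT = 0.120 eV / 0.89159 = 0.135 eV.

0.135 eV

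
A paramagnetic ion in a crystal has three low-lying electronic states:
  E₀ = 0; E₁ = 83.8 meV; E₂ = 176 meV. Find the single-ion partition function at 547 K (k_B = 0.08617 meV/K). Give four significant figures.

Z = 1.193

k_BT = 0.08617 × 547 K = 47.1350 meV.
Eᵢ/kT = 0, 1.77787, 3.73396.
Z = Σ e^(−Eᵢ/kT) = e^(−0) + e^(−1.77787) + e^(−3.73396) = 1.00000 + 0.168998 + 0.0238980 = 1.19290.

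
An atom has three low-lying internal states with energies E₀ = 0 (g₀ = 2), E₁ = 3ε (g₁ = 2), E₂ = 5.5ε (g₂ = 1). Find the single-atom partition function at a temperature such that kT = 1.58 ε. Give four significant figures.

Z = 2.330

Eᵢ/kT = 0, 1.89873, 3.48101.
Z = Σ gᵢe^(−Eᵢ/kT) = 2·e^(−0) + 2·e^(−1.89873) + 1·e^(−3.48101) = 2.00000 + 0.299517 + 0.0307763 = 2.33029.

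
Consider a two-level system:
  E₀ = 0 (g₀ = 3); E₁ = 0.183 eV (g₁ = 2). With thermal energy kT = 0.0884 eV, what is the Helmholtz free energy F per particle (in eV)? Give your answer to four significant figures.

Eᵢ/kT = 0, 2.07014.
Z = Σ gᵢe^(−Eᵢ/kT) = 3·e^(−0) + 2·e^(−2.07014) = 3.00000 + 0.252336 = 3.25234.
F = −kT ln Z = −0.0884 × ln(3.25234) = −0.0884 × 1.17937 = -0.1043 eV.

-0.1043 eV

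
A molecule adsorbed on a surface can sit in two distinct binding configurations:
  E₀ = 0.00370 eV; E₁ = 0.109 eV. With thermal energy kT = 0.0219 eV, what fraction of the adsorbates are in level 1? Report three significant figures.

0.00810

Eᵢ/kT = 0.16895, 4.9772.
Z = Σ e^(−Eᵢ/kT) = e^(−0.16895) + e^(−4.9772) = 0.84455 + 0.0068933 = 0.85144.
P₁ = e^(−E₁/kT) / Z = 0.0068933/0.85144 = 0.00810.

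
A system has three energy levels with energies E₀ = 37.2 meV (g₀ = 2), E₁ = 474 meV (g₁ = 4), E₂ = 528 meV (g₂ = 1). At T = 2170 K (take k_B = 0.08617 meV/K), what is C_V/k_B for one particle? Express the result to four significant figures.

k_BT = 0.08617 × 2170 K = 186.989 meV.
Eᵢ/kT = 0.198942, 2.53491, 2.82370.
Z = Σ gᵢe^(−Eᵢ/kT) = 2·e^(−0.198942) + 4·e^(−2.53491) + 1·e^(−2.82370) = 1.63919 + 0.317075 + 0.0593858 = 2.01565.
⟨E⟩ = 120.372 meV, ⟨E²⟩ = 44682.0 meV².
C_V/k_B = (⟨E²⟩ − ⟨E⟩²)/(kT)² = (44682.0 − 14489.4)/34964.9 = 0.8635.

0.8635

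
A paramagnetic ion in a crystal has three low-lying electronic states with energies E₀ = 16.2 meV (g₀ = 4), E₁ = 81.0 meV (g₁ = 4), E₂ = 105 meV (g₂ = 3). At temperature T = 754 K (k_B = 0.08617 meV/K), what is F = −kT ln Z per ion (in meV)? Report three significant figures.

k_BT = 0.08617 × 754 K = 64.972 meV.
Eᵢ/kT = 0.24934, 1.2467, 1.6161.
Z = Σ gᵢe^(−Eᵢ/kT) = 4·e^(−0.24934) + 4·e^(−1.2467) + 3·e^(−1.6161) = 3.1173 + 1.1498 + 0.59602 = 4.8631.
F = −kT ln Z = −64.972 × ln(4.8631) = −64.972 × 1.5817 = -103 meV.

-103 meV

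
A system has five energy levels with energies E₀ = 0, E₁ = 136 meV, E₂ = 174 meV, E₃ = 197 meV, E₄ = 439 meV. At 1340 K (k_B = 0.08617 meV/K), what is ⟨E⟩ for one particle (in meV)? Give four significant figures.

72.69 meV

k_BT = 0.08617 × 1340 K = 115.468 meV.
Eᵢ/kT = 0, 1.17782, 1.50691, 1.70610, 3.80192.
Z = Σ e^(−Eᵢ/kT) = e^(−0) + e^(−1.17782) + e^(−1.50691) + e^(−1.70610) + e^(−3.80192) = 1.00000 + 0.307949 + 0.221594 + 0.181573 + 0.0223279 = 1.73344.
⟨E⟩ = Σ Eᵢ e^(−Eᵢ/kT) / Z = (0·1.00000 + 136·0.307949 + 174·0.221594 + 197·0.181573 + 439·0.0223279) / 1.73344 = 72.69 meV.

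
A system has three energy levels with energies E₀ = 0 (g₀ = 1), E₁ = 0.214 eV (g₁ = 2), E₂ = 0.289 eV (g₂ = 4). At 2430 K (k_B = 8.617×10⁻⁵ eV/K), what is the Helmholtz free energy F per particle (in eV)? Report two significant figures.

k_BT = 8.617×10⁻⁵ × 2430 K = 0.2094 eV.
Eᵢ/kT = 0, 1.022, 1.380.
Z = Σ gᵢe^(−Eᵢ/kT) = 1·e^(−0) + 2·e^(−1.022) + 4·e^(−1.380) = 1.000 + 0.7197 + 1.006 = 2.726.
F = −kT ln Z = −0.2094 × ln(2.726) = −0.2094 × 1.003 = -0.21 eV.

-0.21 eV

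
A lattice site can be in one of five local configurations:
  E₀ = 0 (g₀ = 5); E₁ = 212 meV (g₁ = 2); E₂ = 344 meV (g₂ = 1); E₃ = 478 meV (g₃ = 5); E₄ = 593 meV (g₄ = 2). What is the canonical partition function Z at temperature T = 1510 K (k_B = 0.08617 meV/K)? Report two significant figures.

Z = 5.6

k_BT = 0.08617 × 1510 K = 130.1 meV.
Eᵢ/kT = 0, 1.630, 2.644, 3.674, 4.558.
Z = Σ gᵢe^(−Eᵢ/kT) = 5·e^(−0) + 2·e^(−1.630) + 1·e^(−2.644) + 5·e^(−3.674) + 2·e^(−4.558) = 5.000 + 0.3919 + 0.07108 + 0.1269 + 0.02097 = 5.611.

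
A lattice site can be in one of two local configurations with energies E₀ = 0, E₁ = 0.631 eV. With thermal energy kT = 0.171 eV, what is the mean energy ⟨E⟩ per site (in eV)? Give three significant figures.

0.0154 eV

Eᵢ/kT = 0, 3.6901.
Z = Σ e^(−Eᵢ/kT) = e^(−0) + e^(−3.6901) = 1.0000 + 0.024970 = 1.0250.
⟨E⟩ = Σ Eᵢ e^(−Eᵢ/kT) / Z = (0·1.0000 + 0.631·0.024970) / 1.0250 = 0.0154 eV.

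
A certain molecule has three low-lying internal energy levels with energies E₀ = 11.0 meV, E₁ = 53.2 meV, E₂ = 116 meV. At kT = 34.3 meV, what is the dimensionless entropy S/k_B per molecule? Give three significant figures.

Eᵢ/kT = 0.32070, 1.5510, 3.3819.
Z = Σ e^(−Eᵢ/kT) = e^(−0.32070) + e^(−1.5510) + e^(−3.3819) = 0.72564 + 0.21204 + 0.033983 = 0.97166.
⟨E⟩ = Σ EᵢPᵢ = 23.881 meV.
S/k_B = ln Z + ⟨E⟩/kT = ln(0.97166) + 23.881/34.3 = -0.028749 + 0.69624 = 0.667.

0.667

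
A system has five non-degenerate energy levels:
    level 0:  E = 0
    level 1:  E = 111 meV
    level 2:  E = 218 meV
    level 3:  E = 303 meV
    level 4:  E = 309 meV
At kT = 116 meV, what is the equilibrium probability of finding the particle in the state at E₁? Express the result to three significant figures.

Eᵢ/kT = 0, 0.95690, 1.8793, 2.6121, 2.6638.
Z = Σ e^(−Eᵢ/kT) = e^(−0) + e^(−0.95690) + e^(−1.8793) + e^(−2.6121) + e^(−2.6638) = 1.0000 + 0.38408 + 0.15270 + 0.073380 + 0.069683 = 1.6798.
P₁ = e^(−E₁/kT) / Z = 0.38408/1.6798 = 0.229.

0.229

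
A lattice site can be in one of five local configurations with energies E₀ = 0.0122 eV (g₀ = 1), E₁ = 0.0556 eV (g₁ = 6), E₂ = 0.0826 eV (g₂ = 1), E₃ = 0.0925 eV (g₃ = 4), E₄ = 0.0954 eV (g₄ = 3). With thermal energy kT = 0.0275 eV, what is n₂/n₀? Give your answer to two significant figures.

n₂/n₀ = (g₂/g₀) exp[−(E₂−E₀)/kT] = (1/1) × exp(−(0.0704 eV)/(0.0275 eV)) = (1/1) × exp(-2.560) = 0.077.

0.077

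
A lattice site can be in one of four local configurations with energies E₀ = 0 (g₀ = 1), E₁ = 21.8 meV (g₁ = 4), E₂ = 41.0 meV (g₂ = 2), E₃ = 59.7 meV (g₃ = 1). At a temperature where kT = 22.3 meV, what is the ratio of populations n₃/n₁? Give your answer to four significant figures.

n₃/n₁ = (g₃/g₁) exp[−(E₃−E₁)/kT] = (1/4) × exp(−(37.9 meV)/(22.3 meV)) = (1/4) × exp(-1.69955) = 0.04569.

0.04569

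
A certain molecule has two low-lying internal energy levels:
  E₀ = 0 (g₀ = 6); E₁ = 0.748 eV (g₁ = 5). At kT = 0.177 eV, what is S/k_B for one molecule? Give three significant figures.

1.85

Eᵢ/kT = 0, 4.2260.
Z = Σ gᵢe^(−Eᵢ/kT) = 6·e^(−0) + 5·e^(−4.2260) = 6.0000 + 0.073054 = 6.0731.
⟨E⟩ = Σ EᵢPᵢ = 0.0089978 eV.
S/k_B = ln Z + ⟨E⟩/kT = ln(6.0731) + 0.0089978/0.177 = 1.8039 + 0.050835 = 1.85.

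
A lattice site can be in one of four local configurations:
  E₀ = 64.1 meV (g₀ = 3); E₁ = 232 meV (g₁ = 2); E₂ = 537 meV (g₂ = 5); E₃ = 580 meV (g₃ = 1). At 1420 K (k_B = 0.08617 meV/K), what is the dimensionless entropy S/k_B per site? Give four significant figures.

k_BT = 0.08617 × 1420 K = 122.361 meV.
Eᵢ/kT = 0.523860, 1.89603, 4.38865, 4.74007.
Z = Σ gᵢe^(−Eᵢ/kT) = 3·e^(−0.523860) + 2·e^(−1.89603) + 5·e^(−4.38865) + 1·e^(−4.74007) = 1.77669 + 0.300327 + 0.0620874 + 0.00873803 = 2.14784.
⟨E⟩ = Σ EᵢPᵢ = 103.346 meV.
S/k_B = ln Z + ⟨E⟩/kT = ln(2.14784) + 103.346/122.361 = 0.764463 + 0.844599 = 1.609.

1.609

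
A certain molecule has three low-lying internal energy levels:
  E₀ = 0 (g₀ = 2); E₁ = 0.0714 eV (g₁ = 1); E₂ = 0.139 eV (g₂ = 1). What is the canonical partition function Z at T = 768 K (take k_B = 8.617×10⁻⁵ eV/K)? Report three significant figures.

k_BT = 8.617×10⁻⁵ × 768 K = 0.066179 eV.
Eᵢ/kT = 0, 1.0789, 2.1004.
Z = Σ gᵢe^(−Eᵢ/kT) = 2·e^(−0) + 1·e^(−1.0789) + 1·e^(−2.1004) = 2.0000 + 0.33997 + 0.12241 = 2.4624.

Z = 2.46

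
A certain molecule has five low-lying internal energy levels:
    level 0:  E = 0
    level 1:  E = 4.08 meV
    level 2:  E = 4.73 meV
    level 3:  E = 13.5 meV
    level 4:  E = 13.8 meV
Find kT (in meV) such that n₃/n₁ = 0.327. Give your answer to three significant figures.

n₃/n₁ = exp[−(E₃−E₁)/kT] = 0.327.
⇒ (E₃−E₁)/kT = ln(1/0.327) = ln(3.0581) = 1.1178.
kT = 9.42 meV / 1.1178 = 8.43 meV.

8.43 meV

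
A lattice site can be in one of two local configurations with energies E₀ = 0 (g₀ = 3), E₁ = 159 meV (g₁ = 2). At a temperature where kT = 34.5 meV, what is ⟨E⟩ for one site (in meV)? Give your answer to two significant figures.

Eᵢ/kT = 0, 4.609.
Z = Σ gᵢe^(−Eᵢ/kT) = 3·e^(−0) + 2·e^(−4.609) = 3.000 + 0.01992 = 3.020.
⟨E⟩ = Σ Eᵢ gᵢe^(−Eᵢ/kT) / Z = (0·3.000 + 159·0.01992) / 3.020 = 1.0 meV.

1.0 meV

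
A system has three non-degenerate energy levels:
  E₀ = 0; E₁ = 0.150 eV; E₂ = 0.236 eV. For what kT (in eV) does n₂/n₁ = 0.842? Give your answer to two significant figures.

n₂/n₁ = exp[−(E₂−E₁)/kT] = 0.842.
⇒ (E₂−E₁)/kT = ln(1/0.842) = ln(1.188) = 0.1723.
kT = 0.086 eV / 0.1723 = 0.50 eV.

0.50 eV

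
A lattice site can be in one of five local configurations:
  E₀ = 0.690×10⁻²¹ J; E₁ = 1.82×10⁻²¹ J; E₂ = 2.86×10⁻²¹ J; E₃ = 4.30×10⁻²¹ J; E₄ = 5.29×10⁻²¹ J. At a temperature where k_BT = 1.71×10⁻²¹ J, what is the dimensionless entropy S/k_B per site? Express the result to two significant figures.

1.3

Eᵢ/kT = 0.4035, 1.064, 1.673, 2.515, 3.094.
Z = Σ e^(−Eᵢ/kT) = e^(−0.4035) + e^(−1.064) + e^(−1.673) + e^(−2.515) + e^(−3.094) = 0.6680 + 0.3451 + 0.1877 + 0.08086 + 0.04532 = 1.327.
⟨E⟩ = Σ EᵢPᵢ = 1.668 ×10⁻²¹ J.
S/k_B = ln Z + ⟨E⟩/kT = ln(1.327) + 1.668/1.71 = 0.2829 + 0.9754 = 1.3.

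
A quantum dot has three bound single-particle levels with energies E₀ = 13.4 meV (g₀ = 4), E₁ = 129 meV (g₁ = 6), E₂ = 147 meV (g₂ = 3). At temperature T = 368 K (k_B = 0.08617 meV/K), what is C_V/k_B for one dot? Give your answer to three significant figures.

0.651

k_BT = 0.08617 × 368 K = 31.711 meV.
Eᵢ/kT = 0.42257, 4.0680, 4.6356.
Z = Σ gᵢe^(−Eᵢ/kT) = 4·e^(−0.42257) + 6·e^(−4.0680) + 3·e^(−4.6356) = 2.6214 + 0.10267 + 0.029101 = 2.7532.
⟨E⟩ = 19.123 meV, ⟨E²⟩ = 1019.9 meV².
C_V/k_B = (⟨E²⟩ − ⟨E⟩²)/(kT)² = (1019.9 − 365.69)/1005.6 = 0.651.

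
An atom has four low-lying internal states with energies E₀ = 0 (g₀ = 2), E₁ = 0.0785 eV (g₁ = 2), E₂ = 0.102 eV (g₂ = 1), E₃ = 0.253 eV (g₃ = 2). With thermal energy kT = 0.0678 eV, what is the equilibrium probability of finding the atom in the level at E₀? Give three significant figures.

Eᵢ/kT = 0, 1.1578, 1.5044, 3.7316.
Z = Σ gᵢe^(−Eᵢ/kT) = 2·e^(−0) + 2·e^(−1.1578) + 1·e^(−1.5044) + 2·e^(−3.7316) = 2.0000 + 0.62835 + 0.22215 + 0.047909 = 2.8984.
P₀ = g₀ e^(−E₀/kT) / Z = 2.0000/2.8984 = 0.690.

0.690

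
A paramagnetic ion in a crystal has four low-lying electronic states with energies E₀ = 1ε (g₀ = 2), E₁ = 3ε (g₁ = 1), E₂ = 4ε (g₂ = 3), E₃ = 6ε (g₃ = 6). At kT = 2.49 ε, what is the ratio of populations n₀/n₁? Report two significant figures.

n₀/n₁ = (g₀/g₁) exp[−(E₀−E₁)/kT] = (2/1) × exp(−(-2ε)/(2.49ε)) = (2/1) × exp(0.8032) = 4.5.

4.5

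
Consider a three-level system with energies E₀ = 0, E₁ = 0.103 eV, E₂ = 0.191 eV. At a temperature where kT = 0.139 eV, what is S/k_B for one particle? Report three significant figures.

Eᵢ/kT = 0, 0.74101, 1.3741.
Z = Σ e^(−Eᵢ/kT) = e^(−0) + e^(−0.74101) + e^(−1.3741) = 1.0000 + 0.47663 + 0.25307 = 1.7297.
⟨E⟩ = Σ EᵢPᵢ = 0.056327 eV.
S/k_B = ln Z + ⟨E⟩/kT = ln(1.7297) + 0.056327/0.139 = 0.54795 + 0.40523 = 0.953.

0.953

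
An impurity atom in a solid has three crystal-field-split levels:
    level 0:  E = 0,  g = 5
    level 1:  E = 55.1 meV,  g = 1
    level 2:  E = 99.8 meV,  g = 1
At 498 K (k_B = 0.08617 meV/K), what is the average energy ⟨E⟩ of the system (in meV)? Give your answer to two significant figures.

4.7 meV

k_BT = 0.08617 × 498 K = 42.91 meV.
Eᵢ/kT = 0, 1.284, 2.326.
Z = Σ gᵢe^(−Eᵢ/kT) = 5·e^(−0) + 1·e^(−1.284) + 1·e^(−2.326) = 5.000 + 0.2769 + 0.09769 = 5.375.
⟨E⟩ = Σ Eᵢ gᵢe^(−Eᵢ/kT) / Z = (0·5.000 + 55.1·0.2769 + 99.8·0.09769) / 5.375 = 4.7 meV.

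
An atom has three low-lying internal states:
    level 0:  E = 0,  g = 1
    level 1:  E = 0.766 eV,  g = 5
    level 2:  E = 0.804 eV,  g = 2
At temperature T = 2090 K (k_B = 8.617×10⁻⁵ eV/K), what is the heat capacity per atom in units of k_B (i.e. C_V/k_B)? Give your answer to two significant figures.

1.5

k_BT = 8.617×10⁻⁵ × 2090 K = 0.1801 eV.
Eᵢ/kT = 0, 4.253, 4.464.
Z = Σ gᵢe^(−Eᵢ/kT) = 1·e^(−0) + 5·e^(−4.253) + 2·e^(−4.464) = 1.000 + 0.07111 + 0.02303 = 1.094.
⟨E⟩ = 0.06672 eV, ⟨E²⟩ = 0.05175 eV².
C_V/k_B = (⟨E²⟩ − ⟨E⟩²)/(kT)² = (0.05175 − 0.004452)/0.03244 = 1.5.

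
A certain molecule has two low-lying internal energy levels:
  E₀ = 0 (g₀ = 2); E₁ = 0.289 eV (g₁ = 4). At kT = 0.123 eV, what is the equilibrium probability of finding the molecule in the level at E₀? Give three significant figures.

0.840

Eᵢ/kT = 0, 2.3496.
Z = Σ gᵢe^(−Eᵢ/kT) = 2·e^(−0) + 4·e^(−2.3496) = 2.0000 + 0.38163 = 2.3816.
P₀ = g₀ e^(−E₀/kT) / Z = 2.0000/2.3816 = 0.840.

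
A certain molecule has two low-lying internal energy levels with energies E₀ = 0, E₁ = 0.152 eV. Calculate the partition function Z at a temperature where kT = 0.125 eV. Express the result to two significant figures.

Eᵢ/kT = 0, 1.216.
Z = Σ e^(−Eᵢ/kT) = e^(−0) + e^(−1.216) = 1.000 + 0.2964 = 1.296.

Z = 1.3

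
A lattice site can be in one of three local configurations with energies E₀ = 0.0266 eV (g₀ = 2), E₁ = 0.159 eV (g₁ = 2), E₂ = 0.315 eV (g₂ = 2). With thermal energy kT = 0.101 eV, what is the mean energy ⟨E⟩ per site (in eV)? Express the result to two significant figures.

Eᵢ/kT = 0.2634, 1.574, 3.119.
Z = Σ gᵢe^(−Eᵢ/kT) = 2·e^(−0.2634) + 2·e^(−1.574) + 2·e^(−3.119) = 1.537 + 0.4144 + 0.08840 = 2.040.
⟨E⟩ = Σ Eᵢ gᵢe^(−Eᵢ/kT) / Z = (0.0266·1.537 + 0.159·0.4144 + 0.315·0.08840) / 2.040 = 0.066 eV.

0.066 eV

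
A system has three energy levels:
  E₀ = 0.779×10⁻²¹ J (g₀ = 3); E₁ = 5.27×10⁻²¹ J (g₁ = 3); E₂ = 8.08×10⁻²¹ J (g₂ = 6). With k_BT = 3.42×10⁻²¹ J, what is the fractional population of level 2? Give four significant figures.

Eᵢ/kT = 0.227778, 1.54094, 2.36257.
Z = Σ gᵢe^(−Eᵢ/kT) = 3·e^(−0.227778) + 3·e^(−1.54094) + 6·e^(−2.36257) = 2.38890 + 0.642539 + 0.565067 = 3.59651.
P₂ = g₂ e^(−E₂/kT) / Z = 0.565067/3.59651 = 0.1571.

0.1571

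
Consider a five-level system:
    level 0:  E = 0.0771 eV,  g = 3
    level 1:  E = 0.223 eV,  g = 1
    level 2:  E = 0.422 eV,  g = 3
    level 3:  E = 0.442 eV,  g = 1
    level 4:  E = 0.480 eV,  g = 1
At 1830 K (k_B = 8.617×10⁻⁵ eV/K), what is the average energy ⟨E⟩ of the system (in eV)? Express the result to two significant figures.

0.14 eV

k_BT = 8.617×10⁻⁵ × 1830 K = 0.1577 eV.
Eᵢ/kT = 0.4889, 1.414, 2.676, 2.803, 3.044.
Z = Σ gᵢe^(−Eᵢ/kT) = 3·e^(−0.4889) + 1·e^(−1.414) + 3·e^(−2.676) + 1·e^(−2.803) + 1·e^(−3.044) = 1.840 + 0.2432 + 0.2065 + 0.06063 + 0.04764 = 2.398.
⟨E⟩ = Σ Eᵢ gᵢe^(−Eᵢ/kT) / Z = (0.0771·1.840 + 0.223·0.2432 + 0.422·0.2065 + 0.442·0.06063 + 0.480·0.04764) / 2.398 = 0.14 eV.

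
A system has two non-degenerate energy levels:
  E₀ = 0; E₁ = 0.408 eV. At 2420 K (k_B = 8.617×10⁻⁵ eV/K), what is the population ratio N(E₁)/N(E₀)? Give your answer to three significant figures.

k_BT = 8.617×10⁻⁵ × 2420 K = 0.20853 eV.
n₁/n₀ = exp[−(E₁−E₀)/kT] = exp(−(0.408 eV)/(0.20853 eV)) = exp(-1.9566) = 0.141.

0.141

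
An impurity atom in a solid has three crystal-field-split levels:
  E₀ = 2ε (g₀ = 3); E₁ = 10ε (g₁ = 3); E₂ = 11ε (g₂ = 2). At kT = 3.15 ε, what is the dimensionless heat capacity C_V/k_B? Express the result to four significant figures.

Eᵢ/kT = 0.634921, 3.17460, 3.49206.
Z = Σ gᵢe^(−Eᵢ/kT) = 3·e^(−0.634921) + 3·e^(−3.17460) + 2·e^(−3.49206) = 1.58993 + 0.125432 + 0.0608762 = 1.77624.
⟨E⟩ = 2.87338 ε, ⟨E²⟩ = 14.7891 ε².
C_V/k_B = (⟨E²⟩ − ⟨E⟩²)/(kT)² = (14.7891 − 8.25631)/9.92250 = 0.6584.

0.6584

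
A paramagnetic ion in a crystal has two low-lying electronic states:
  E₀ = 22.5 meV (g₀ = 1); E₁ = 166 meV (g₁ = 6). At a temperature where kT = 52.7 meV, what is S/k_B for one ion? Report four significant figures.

Eᵢ/kT = 0.426945, 3.14991.
Z = Σ gᵢe^(−Eᵢ/kT) = 1·e^(−0.426945) + 6·e^(−3.14991) = 0.652499 + 0.257136 = 0.909635.
⟨E⟩ = Σ EᵢPᵢ = 63.0646 meV.
S/k_B = ln Z + ⟨E⟩/kT = ln(0.909635) + 63.0646/52.7 = -0.0947119 + 1.19667 = 1.102.

1.102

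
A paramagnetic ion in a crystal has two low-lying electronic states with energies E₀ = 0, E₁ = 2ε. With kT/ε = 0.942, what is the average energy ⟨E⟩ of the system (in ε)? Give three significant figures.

0.214 ε

Eᵢ/kT = 0, 2.1231.
Z = Σ e^(−Eᵢ/kT) = e^(−0) + e^(−2.1231) = 1.0000 + 0.11966 = 1.1197.
⟨E⟩ = Σ Eᵢ e^(−Eᵢ/kT) / Z = (0·1.0000 + 2·0.11966) / 1.1197 = 0.214 ε.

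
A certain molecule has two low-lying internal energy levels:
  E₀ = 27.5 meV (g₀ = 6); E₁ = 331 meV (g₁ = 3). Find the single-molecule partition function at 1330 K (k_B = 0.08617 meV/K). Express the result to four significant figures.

Z = 4.887

k_BT = 0.08617 × 1330 K = 114.606 meV.
Eᵢ/kT = 0.239953, 2.88816.
Z = Σ gᵢe^(−Eᵢ/kT) = 6·e^(−0.239953) + 3·e^(−2.88816) = 4.71999 + 0.167036 = 4.88703.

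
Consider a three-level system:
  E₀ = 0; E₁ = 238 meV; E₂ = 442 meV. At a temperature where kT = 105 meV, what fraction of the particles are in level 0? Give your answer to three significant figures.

Eᵢ/kT = 0, 2.2667, 4.2095.
Z = Σ e^(−Eᵢ/kT) = e^(−0) + e^(−2.2667) + e^(−4.2095) = 1.0000 + 0.10365 + 0.014854 = 1.1185.
P₀ = e^(−E₀/kT) / Z = 1.0000/1.1185 = 0.894.

0.894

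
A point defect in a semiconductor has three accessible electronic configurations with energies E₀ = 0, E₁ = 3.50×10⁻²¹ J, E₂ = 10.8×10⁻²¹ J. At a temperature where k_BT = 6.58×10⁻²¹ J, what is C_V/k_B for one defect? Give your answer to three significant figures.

Eᵢ/kT = 0, 0.53191, 1.6413.
Z = Σ e^(−Eᵢ/kT) = e^(−0) + e^(−0.53191) + e^(−1.6413) = 1.0000 + 0.58748 + 0.19373 = 1.7812.
⟨E⟩ = 2.3290, ⟨E²⟩ = 16.727.
C_V/k_B = (⟨E²⟩ − ⟨E⟩²)/(kT)² = (16.727 − 5.4242)/43.296 = 0.261.

0.261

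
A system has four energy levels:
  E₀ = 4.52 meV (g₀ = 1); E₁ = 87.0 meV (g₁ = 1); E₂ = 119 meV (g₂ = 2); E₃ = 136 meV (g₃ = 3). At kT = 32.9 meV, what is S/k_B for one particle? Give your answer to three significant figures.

Eᵢ/kT = 0.13739, 2.6444, 3.6170, 4.1337.
Z = Σ gᵢe^(−Eᵢ/kT) = 1·e^(−0.13739) + 1·e^(−2.6444) + 2·e^(−3.6170) + 3·e^(−4.1337) = 0.87163 + 0.071048 + 0.053726 + 0.048070 = 1.0445.
⟨E⟩ = Σ EᵢPᵢ = 22.070 meV.
S/k_B = ln Z + ⟨E⟩/kT = ln(1.0445) + 22.070/32.9 = 0.043538 + 0.67082 = 0.714.

0.714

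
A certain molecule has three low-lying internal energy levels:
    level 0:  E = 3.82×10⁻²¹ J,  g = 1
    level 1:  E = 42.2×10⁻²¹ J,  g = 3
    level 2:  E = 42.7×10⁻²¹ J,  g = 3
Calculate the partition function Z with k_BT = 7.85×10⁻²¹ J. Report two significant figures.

Eᵢ/kT = 0.4866, 5.376, 5.439.
Z = Σ gᵢe^(−Eᵢ/kT) = 1·e^(−0.4866) + 3·e^(−5.376) + 3·e^(−5.439) = 0.6147 + 0.01388 + 0.01303 = 0.6416.

Z = 0.64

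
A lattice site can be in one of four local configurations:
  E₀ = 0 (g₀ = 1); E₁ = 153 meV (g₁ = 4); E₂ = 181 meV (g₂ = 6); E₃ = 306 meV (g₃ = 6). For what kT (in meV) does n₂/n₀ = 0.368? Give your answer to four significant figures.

64.84 meV

n₂/n₀ = (g₂/g₀) exp[−(E₂−E₀)/kT] = 0.368.
⇒ (E₂−E₀)/kT = ln((6/1)/0.368) = ln(16.3043) = 2.79143.
kT = 181 meV / 2.79143 = 64.84 meV.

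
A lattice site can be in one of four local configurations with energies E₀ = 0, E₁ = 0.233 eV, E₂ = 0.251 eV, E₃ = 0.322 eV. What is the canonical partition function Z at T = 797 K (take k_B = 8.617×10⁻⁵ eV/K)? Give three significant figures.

Z = 1.07

k_BT = 8.617×10⁻⁵ × 797 K = 0.068677 eV.
Eᵢ/kT = 0, 3.3927, 3.6548, 4.6886.
Z = Σ e^(−Eᵢ/kT) = e^(−0) + e^(−3.3927) + e^(−3.6548) + e^(−4.6886) = 1.0000 + 0.033618 + 0.025867 + 0.0091996 = 1.0687.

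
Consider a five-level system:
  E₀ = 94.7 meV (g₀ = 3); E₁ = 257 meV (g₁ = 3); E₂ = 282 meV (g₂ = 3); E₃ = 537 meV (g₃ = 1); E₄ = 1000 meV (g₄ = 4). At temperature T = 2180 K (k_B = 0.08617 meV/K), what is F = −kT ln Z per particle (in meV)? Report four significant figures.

k_BT = 0.08617 × 2180 K = 187.851 meV.
Eᵢ/kT = 0.504123, 1.36811, 1.50119, 2.85865, 5.32337.
Z = Σ gᵢe^(−Eᵢ/kT) = 3·e^(−0.504123) + 3·e^(−1.36811) + 3·e^(−1.50119) + 1·e^(−2.85865) + 4·e^(−5.32337) = 1.81211 + 0.763763 + 0.668594 + 0.0573461 + 0.0195052 = 3.32132.
F = −kT ln Z = −187.851 × ln(3.32132) = −187.851 × 1.20036 = -225.5 meV.

-225.5 meV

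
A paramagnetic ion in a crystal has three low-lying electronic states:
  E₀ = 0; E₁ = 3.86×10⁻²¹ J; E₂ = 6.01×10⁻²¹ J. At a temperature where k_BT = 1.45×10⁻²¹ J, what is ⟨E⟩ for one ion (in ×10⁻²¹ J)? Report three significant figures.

Eᵢ/kT = 0, 2.6621, 4.1448.
Z = Σ e^(−Eᵢ/kT) = e^(−0) + e^(−2.6621) + e^(−4.1448) = 1.0000 + 0.069801 + 0.015847 = 1.0856.
⟨E⟩ = Σ Eᵢ e^(−Eᵢ/kT) / Z = (0·1.0000 + 3.86·0.069801 + 6.01·0.015847) / 1.0856 = 0.336 ×10⁻²¹ J.

0.336 ×10⁻²¹ J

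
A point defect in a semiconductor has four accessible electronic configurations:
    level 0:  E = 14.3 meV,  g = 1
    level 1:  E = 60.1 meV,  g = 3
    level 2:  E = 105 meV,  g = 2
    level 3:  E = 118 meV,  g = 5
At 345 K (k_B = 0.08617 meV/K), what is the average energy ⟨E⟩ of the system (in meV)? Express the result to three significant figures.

k_BT = 0.08617 × 345 K = 29.729 meV.
Eᵢ/kT = 0.48101, 2.0216, 3.5319, 3.9692.
Z = Σ gᵢe^(−Eᵢ/kT) = 1·e^(−0.48101) + 3·e^(−2.0216) + 2·e^(−3.5319) + 5·e^(−3.9692) = 0.61816 + 0.39733 + 0.058499 + 0.094443 = 1.1684.
⟨E⟩ = Σ Eᵢ gᵢe^(−Eᵢ/kT) / Z = (14.3·0.61816 + 60.1·0.39733 + 105·0.058499 + 118·0.094443) / 1.1684 = 42.8 meV.

42.8 meV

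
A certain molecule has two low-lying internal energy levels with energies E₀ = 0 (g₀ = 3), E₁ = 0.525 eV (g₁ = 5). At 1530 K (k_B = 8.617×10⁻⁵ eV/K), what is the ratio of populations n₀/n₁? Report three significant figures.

k_BT = 8.617×10⁻⁵ × 1530 K = 0.13184 eV.
n₀/n₁ = (g₀/g₁) exp[−(E₀−E₁)/kT] = (3/5) × exp(−(-0.525 eV)/(0.13184 eV)) = (3/5) × exp(3.9821) = 32.2.

32.2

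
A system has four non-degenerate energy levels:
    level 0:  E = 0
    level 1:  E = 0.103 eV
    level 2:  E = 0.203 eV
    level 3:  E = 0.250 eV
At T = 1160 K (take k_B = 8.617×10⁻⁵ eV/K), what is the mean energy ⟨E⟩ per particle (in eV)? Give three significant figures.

k_BT = 8.617×10⁻⁵ × 1160 K = 0.099957 eV.
Eᵢ/kT = 0, 1.0304, 2.0309, 2.5011.
Z = Σ e^(−Eᵢ/kT) = e^(−0) + e^(−1.0304) + e^(−2.0309) + e^(−2.5011) = 1.0000 + 0.35686 + 0.13122 + 0.081995 = 1.5701.
⟨E⟩ = Σ Eᵢ e^(−Eᵢ/kT) / Z = (0·1.0000 + 0.103·0.35686 + 0.203·0.13122 + 0.250·0.081995) / 1.5701 = 0.0534 eV.

0.0534 eV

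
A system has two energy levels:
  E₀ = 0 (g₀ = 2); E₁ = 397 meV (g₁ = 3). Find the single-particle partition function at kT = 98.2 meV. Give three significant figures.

Z = 2.05

Eᵢ/kT = 0, 4.0428.
Z = Σ gᵢe^(−Eᵢ/kT) = 2·e^(−0) + 3·e^(−4.0428) = 2.0000 + 0.052645 = 2.0526.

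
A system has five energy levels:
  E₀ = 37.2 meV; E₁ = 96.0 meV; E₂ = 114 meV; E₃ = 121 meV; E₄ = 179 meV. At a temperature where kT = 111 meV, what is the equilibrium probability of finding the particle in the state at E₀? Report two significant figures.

0.35

Eᵢ/kT = 0.3351, 0.8649, 1.027, 1.090, 1.613.
Z = Σ e^(−Eᵢ/kT) = e^(−0.3351) + e^(−0.8649) + e^(−1.027) + e^(−1.090) + e^(−1.613) = 0.7153 + 0.4211 + 0.3581 + 0.3362 + 0.1993 = 2.030.
P₀ = e^(−E₀/kT) / Z = 0.7153/2.030 = 0.35.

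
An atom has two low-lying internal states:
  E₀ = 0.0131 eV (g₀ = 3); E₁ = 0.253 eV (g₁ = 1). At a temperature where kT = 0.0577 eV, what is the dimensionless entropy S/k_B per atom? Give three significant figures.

Eᵢ/kT = 0.22704, 4.3847.
Z = Σ gᵢe^(−Eᵢ/kT) = 3·e^(−0.22704) + 1·e^(−4.3847) = 2.3907 + 0.012467 = 2.4032.
⟨E⟩ = Σ EᵢPᵢ = 0.014344 eV.
S/k_B = ln Z + ⟨E⟩/kT = ln(2.4032) + 0.014344/0.0577 = 0.87680 + 0.24860 = 1.13.

1.13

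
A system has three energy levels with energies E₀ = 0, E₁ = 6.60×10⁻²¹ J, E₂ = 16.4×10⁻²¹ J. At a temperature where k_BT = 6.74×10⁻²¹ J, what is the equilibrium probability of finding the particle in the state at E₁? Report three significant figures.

Eᵢ/kT = 0, 0.97923, 2.4332.
Z = Σ e^(−Eᵢ/kT) = e^(−0) + e^(−0.97923) + e^(−2.4332) = 1.0000 + 0.37560 + 0.087756 = 1.4634.
P₁ = e^(−E₁/kT) / Z = 0.37560/1.4634 = 0.257.

0.257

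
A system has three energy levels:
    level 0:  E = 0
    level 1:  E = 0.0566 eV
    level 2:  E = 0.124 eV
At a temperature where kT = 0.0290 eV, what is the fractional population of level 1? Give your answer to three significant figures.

Eᵢ/kT = 0, 1.9517, 4.2759.
Z = Σ e^(−Eᵢ/kT) = e^(−0) + e^(−1.9517) + e^(−4.2759) = 1.0000 + 0.14203 + 0.013900 = 1.1559.
P₁ = e^(−E₁/kT) / Z = 0.14203/1.1559 = 0.123.

0.123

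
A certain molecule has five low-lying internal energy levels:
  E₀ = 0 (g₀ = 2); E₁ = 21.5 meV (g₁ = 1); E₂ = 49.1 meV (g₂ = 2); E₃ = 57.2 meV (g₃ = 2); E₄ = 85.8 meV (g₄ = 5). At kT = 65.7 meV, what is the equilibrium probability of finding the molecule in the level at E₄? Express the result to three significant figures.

0.231

Eᵢ/kT = 0, 0.32725, 0.74734, 0.87062, 1.3059.
Z = Σ gᵢe^(−Eᵢ/kT) = 2·e^(−0) + 1·e^(−0.32725) + 2·e^(−0.74734) + 2·e^(−0.87062) + 5·e^(−1.3059) = 2.0000 + 0.72090 + 0.94725 + 0.83738 + 1.3546 = 5.8601.
P₄ = g₄ e^(−E₄/kT) / Z = 1.3546/5.8601 = 0.231.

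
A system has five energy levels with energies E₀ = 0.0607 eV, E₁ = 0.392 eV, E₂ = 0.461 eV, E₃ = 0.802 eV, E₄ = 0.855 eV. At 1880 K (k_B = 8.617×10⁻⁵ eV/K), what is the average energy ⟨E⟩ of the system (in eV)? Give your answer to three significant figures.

0.134 eV

k_BT = 8.617×10⁻⁵ × 1880 K = 0.16200 eV.
Eᵢ/kT = 0.37469, 2.4198, 2.8457, 4.9506, 5.2778.
Z = Σ e^(−Eᵢ/kT) = e^(−0.37469) + e^(−2.4198) + e^(−2.8457) + e^(−4.9506) + e^(−5.2778) = 0.68750 + 0.088939 + 0.058094 + 0.0070792 + 0.0051036 = 0.84672.
⟨E⟩ = Σ Eᵢ e^(−Eᵢ/kT) / Z = (0.0607·0.68750 + 0.392·0.088939 + 0.461·0.058094 + 0.802·0.0070792 + 0.855·0.0051036) / 0.84672 = 0.134 eV.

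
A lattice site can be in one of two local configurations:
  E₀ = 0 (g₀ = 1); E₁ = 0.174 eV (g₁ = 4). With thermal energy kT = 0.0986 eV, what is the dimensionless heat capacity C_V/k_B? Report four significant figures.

0.7513

Eᵢ/kT = 0, 1.76471.
Z = Σ gᵢe^(−Eᵢ/kT) = 1·e^(−0) + 4·e^(−1.76471) = 1.00000 + 0.684946 = 1.68495.
⟨E⟩ = 0.0707324 eV, ⟨E²⟩ = 0.0123074 eV².
C_V/k_B = (⟨E²⟩ − ⟨E⟩²)/(kT)² = (0.0123074 − 0.00500307)/0.00972196 = 0.7513.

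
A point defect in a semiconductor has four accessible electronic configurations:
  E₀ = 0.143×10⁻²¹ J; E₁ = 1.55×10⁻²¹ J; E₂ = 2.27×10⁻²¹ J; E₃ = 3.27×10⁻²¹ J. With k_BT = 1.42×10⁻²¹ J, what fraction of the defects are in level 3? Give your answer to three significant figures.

Eᵢ/kT = 0.10070, 1.0915, 1.5986, 2.3028.
Z = Σ e^(−Eᵢ/kT) = e^(−0.10070) + e^(−1.0915) + e^(−1.5986) + e^(−2.3028) = 0.90420 + 0.33571 + 0.20218 + 0.099979 = 1.5421.
P₃ = e^(−E₃/kT) / Z = 0.099979/1.5421 = 0.0648.

0.0648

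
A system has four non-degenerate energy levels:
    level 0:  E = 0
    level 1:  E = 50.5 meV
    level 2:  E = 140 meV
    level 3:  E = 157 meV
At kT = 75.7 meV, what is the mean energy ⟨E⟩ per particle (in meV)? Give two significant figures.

Eᵢ/kT = 0, 0.6671, 1.849, 2.074.
Z = Σ e^(−Eᵢ/kT) = e^(−0) + e^(−0.6671) + e^(−1.849) + e^(−2.074) = 1.000 + 0.5132 + 0.1574 + 0.1257 = 1.796.
⟨E⟩ = Σ Eᵢ e^(−Eᵢ/kT) / Z = (0·1.000 + 50.5·0.5132 + 140·0.1574 + 157·0.1257) / 1.796 = 38 meV.

38 meV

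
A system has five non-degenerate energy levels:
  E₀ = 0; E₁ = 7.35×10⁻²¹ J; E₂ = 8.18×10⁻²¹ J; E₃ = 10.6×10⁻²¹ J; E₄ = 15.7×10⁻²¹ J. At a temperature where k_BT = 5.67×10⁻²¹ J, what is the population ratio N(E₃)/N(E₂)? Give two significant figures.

0.65

n₃/n₂ = exp[−(E₃−E₂)/kT] = exp(−(2.42 ×10⁻²¹ J)/(5.67 ×10⁻²¹ J)) = exp(-0.4268) = 0.65.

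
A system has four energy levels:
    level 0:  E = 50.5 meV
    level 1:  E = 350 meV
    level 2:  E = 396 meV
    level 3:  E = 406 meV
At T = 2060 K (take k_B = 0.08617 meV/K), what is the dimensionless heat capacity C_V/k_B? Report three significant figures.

k_BT = 0.08617 × 2060 K = 177.51 meV.
Eᵢ/kT = 0.28449, 1.9717, 2.2309, 2.2872.
Z = Σ e^(−Eᵢ/kT) = e^(−0.28449) + e^(−1.9717) + e^(−2.2309) + e^(−2.2872) = 0.75240 + 0.13922 + 0.10743 + 0.10155 = 1.1006.
⟨E⟩ = 154.91 meV, ⟨E²⟩ = 47755 meV².
C_V/k_B = (⟨E²⟩ − ⟨E⟩²)/(kT)² = (47755 − 23997)/31510 = 0.754.

0.754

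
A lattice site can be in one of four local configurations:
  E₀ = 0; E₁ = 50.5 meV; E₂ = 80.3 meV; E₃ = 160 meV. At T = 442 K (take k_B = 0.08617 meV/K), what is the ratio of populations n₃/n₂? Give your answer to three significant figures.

k_BT = 0.08617 × 442 K = 38.087 meV.
n₃/n₂ = exp[−(E₃−E₂)/kT] = exp(−(79.7 meV)/(38.087 meV)) = exp(-2.0926) = 0.123.

0.123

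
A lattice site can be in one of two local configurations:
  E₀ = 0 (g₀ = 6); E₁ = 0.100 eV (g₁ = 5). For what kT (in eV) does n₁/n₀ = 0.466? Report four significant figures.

n₁/n₀ = (g₁/g₀) exp[−(E₁−E₀)/kT] = 0.466.
⇒ (E₁−E₀)/kT = ln((5/6)/0.466) = ln(1.78827) = 0.581249.
kT = 0.100 eV / 0.581249 = 0.1720 eV.

0.1720 eV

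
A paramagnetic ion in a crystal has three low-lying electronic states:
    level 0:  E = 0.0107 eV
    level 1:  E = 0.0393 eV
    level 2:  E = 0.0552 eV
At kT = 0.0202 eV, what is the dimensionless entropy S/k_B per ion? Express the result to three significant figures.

Eᵢ/kT = 0.52970, 1.9455, 2.7327.
Z = Σ e^(−Eᵢ/kT) = e^(−0.52970) + e^(−1.9455) + e^(−2.7327) = 0.58878 + 0.14292 + 0.065043 = 0.79674.
⟨E⟩ = Σ EᵢPᵢ = 0.019463 eV.
S/k_B = ln Z + ⟨E⟩/kT = ln(0.79674) + 0.019463/0.0202 = -0.22723 + 0.96351 = 0.736.

0.736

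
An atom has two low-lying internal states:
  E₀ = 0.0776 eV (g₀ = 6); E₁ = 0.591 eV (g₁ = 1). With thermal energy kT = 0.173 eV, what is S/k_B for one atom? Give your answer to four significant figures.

Eᵢ/kT = 0.448555, 3.41618.
Z = Σ gᵢe^(−Eᵢ/kT) = 6·e^(−0.448555) + 1·e^(−3.41618) = 3.83130 + 0.0328376 = 3.86414.
⟨E⟩ = Σ EᵢPᵢ = 0.0819628 eV.
S/k_B = ln Z + ⟨E⟩/kT = ln(3.86414) + 0.0819628/0.173 = 1.35174 + 0.473773 = 1.826.

1.826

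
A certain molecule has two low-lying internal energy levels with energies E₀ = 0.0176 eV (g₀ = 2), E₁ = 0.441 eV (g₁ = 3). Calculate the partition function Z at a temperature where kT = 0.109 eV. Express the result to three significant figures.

Z = 1.75

Eᵢ/kT = 0.16147, 4.0459.
Z = Σ gᵢe^(−Eᵢ/kT) = 2·e^(−0.16147) + 3·e^(−4.0459) = 1.7018 + 0.052482 = 1.7543.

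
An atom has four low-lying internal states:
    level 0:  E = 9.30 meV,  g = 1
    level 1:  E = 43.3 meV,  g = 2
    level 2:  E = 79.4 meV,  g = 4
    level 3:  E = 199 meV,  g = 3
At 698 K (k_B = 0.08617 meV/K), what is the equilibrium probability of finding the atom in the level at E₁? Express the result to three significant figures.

k_BT = 0.08617 × 698 K = 60.147 meV.
Eᵢ/kT = 0.15462, 0.71990, 1.3201, 3.3086.
Z = Σ gᵢe^(−Eᵢ/kT) = 1·e^(−0.15462) + 2·e^(−0.71990) + 4·e^(−1.3201) + 3·e^(−3.3086) = 0.85674 + 0.97360 + 1.0684 + 0.10970 = 3.0084.
P₁ = g₁ e^(−E₁/kT) / Z = 0.97360/3.0084 = 0.324.

0.324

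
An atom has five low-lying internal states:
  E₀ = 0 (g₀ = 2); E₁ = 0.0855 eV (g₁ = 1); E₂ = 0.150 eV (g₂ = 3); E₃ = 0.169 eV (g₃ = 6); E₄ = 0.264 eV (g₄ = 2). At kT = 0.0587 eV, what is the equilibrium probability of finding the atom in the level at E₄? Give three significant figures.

Eᵢ/kT = 0, 1.4566, 2.5554, 2.8790, 4.4974.
Z = Σ gᵢe^(−Eᵢ/kT) = 2·e^(−0) + 1·e^(−1.4566) + 3·e^(−2.5554) + 6·e^(−2.8790) + 2·e^(−4.4974) = 2.0000 + 0.23303 + 0.23298 + 0.33715 + 0.022276 = 2.8254.
P₄ = g₄ e^(−E₄/kT) / Z = 0.022276/2.8254 = 0.00788.

0.00788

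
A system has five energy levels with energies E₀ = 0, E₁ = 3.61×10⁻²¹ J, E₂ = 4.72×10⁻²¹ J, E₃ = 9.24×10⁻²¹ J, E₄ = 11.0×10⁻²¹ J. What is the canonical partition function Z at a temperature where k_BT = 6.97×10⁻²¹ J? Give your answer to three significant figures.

Eᵢ/kT = 0, 0.51793, 0.67719, 1.3257, 1.5782.
Z = Σ e^(−Eᵢ/kT) = e^(−0) + e^(−0.51793) + e^(−0.67719) + e^(−1.3257) + e^(−1.5782) = 1.0000 + 0.59575 + 0.50804 + 0.26562 + 0.20635 = 2.5758.

Z = 2.58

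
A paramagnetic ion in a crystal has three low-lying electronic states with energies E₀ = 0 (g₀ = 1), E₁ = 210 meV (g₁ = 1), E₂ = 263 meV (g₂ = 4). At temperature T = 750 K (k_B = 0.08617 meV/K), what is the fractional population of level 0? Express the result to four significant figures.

0.9032

k_BT = 0.08617 × 750 K = 64.6275 meV.
Eᵢ/kT = 0, 3.24939, 4.06948.
Z = Σ gᵢe^(−Eᵢ/kT) = 1·e^(−0) + 1·e^(−3.24939) + 4·e^(−4.06948) = 1.00000 + 0.0387979 + 0.0683451 = 1.10714.
P₀ = g₀ e^(−E₀/kT) / Z = 1.00000/1.10714 = 0.9032.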